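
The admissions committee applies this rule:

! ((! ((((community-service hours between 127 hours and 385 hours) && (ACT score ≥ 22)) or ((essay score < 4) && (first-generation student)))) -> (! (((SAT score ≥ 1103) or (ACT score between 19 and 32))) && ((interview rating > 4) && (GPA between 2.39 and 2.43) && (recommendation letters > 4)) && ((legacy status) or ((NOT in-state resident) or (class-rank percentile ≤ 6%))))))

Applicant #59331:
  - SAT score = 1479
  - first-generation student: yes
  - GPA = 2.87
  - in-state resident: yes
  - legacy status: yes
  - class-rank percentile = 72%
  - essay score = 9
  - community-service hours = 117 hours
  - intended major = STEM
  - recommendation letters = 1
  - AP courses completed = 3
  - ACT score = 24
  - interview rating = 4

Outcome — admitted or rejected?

Admitted

Atomic conditions:
  community-service hours between 127 hours and 385 hours: 117 in [127, 385] is false
  ACT score ≥ 22: 24 ≥ 22 is true
  essay score < 4: 9 < 4 is false
  first-generation student: yes → true
  SAT score ≥ 1103: 1479 ≥ 1103 is true
  ACT score between 19 and 32: 24 in [19, 32] is true
  interview rating > 4: 4 > 4 is false
  GPA between 2.39 and 2.43: 2.87 in [2.39, 2.43] is false
  recommendation letters > 4: 1 > 4 is false
  legacy status: yes → true
  NOT in-state resident: yes → false
  class-rank percentile ≤ 6%: 72 ≤ 6 is false
Combine:
[1.1.1.1] false AND true = false
[1.1.1.2] false AND true = false
[1.1.1] false OR false = false
[1.1] NOT false = true
[1.2.1.1] true OR true = true
[1.2.1] NOT true = false
[1.2.2] false AND false AND false = false
[1.2.3.2] false OR false = false
[1.2.3] true OR false = true
[1.2] false AND false AND true = false
[1] true → false = false
[root] NOT false = true
Overall: true → admitted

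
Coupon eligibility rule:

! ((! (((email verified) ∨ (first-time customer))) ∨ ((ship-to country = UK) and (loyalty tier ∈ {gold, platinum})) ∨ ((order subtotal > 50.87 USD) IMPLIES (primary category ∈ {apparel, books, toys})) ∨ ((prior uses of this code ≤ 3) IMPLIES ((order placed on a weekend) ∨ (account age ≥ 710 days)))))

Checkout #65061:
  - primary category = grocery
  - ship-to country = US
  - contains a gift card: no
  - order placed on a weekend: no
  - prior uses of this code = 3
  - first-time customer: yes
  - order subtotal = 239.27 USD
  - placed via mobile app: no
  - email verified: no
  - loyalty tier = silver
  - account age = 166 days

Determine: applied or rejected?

Applied

Atomic conditions:
  email verified: no → false
  first-time customer: yes → true
  ship-to country = UK: US == UK is false
  loyalty tier ∈ {gold, platinum}: silver is not in the set → false
  order subtotal > 50.87 USD: 239.27 > 50.87 is true
  primary category ∈ {apparel, books, toys}: grocery is not in the set → false
  prior uses of this code ≤ 3: 3 ≤ 3 is true
  order placed on a weekend: no → false
  account age ≥ 710 days: 166 ≥ 710 is false
Combine:
[1.1.1] false OR true = true
[1.1] NOT true = false
[1.2] false AND false = false
[1.3] true → false = false
[1.4.2] false OR false = false
[1.4] true → false = false
[1] false OR false OR false OR false = false
[root] NOT false = true
Overall: true → applied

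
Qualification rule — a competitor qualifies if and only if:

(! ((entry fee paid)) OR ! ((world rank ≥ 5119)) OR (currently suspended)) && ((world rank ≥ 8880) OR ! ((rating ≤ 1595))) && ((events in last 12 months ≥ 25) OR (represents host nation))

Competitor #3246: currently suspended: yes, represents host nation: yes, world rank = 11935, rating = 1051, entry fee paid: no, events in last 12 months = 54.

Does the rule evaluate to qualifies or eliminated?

Atomic conditions:
  entry fee paid: no → false
  world rank ≥ 5119: 11935 ≥ 5119 is true
  currently suspended: yes → true
  world rank ≥ 8880: 11935 ≥ 8880 is true
  rating ≤ 1595: 1051 ≤ 1595 is true
  events in last 12 months ≥ 25: 54 ≥ 25 is true
  represents host nation: yes → true
Combine:
[1.1] NOT false = true
[1.2] NOT true = false
[1] true OR false OR true = true
[2.2] NOT true = false
[2] true OR false = true
[3] true OR true = true
[root] true AND true AND true = true
Overall: true → qualifies

Qualifies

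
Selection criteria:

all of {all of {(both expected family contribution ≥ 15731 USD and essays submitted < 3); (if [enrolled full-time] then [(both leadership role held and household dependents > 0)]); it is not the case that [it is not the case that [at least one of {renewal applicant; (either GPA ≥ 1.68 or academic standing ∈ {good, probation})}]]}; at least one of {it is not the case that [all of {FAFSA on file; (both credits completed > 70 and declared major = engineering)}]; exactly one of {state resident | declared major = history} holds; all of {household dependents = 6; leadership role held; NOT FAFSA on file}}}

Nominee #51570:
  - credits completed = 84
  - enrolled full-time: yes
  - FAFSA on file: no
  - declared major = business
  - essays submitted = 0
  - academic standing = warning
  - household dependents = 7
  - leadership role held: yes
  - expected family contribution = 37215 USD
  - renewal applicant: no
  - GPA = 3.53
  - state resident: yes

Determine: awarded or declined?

Atomic conditions:
  expected family contribution ≥ 15731 USD: 37215 ≥ 15731 is true
  essays submitted < 3: 0 < 3 is true
  enrolled full-time: yes → true
  leadership role held: yes → true
  household dependents > 0: 7 > 0 is true
  renewal applicant: no → false
  GPA ≥ 1.68: 3.53 ≥ 1.68 is true
  academic standing ∈ {good, probation}: warning is not in the set → false
  FAFSA on file: no → false
  credits completed > 70: 84 > 70 is true
  declared major = engineering: business == engineering is false
  state resident: yes → true
  declared major = history: business == history is false
  household dependents = 6: 7 == 6 is false
  NOT FAFSA on file: no → true
Combine:
[1.1] true AND true = true
[1.2.2] true AND true = true
[1.2] true → true = true
[1.3.1.1.2] true OR false = true
[1.3.1.1] false OR true = true
[1.3.1] NOT true = false
[1.3] NOT false = true
[1] true AND true AND true = true
[2.1.1.2] true AND false = false
[2.1.1] false AND false = false
[2.1] NOT false = true
[2.2] exactly-one(true, false) = true
[2.3] false AND true AND true = false
[2] true OR true OR false = true
[root] true AND true = true
Overall: true → awarded

Awarded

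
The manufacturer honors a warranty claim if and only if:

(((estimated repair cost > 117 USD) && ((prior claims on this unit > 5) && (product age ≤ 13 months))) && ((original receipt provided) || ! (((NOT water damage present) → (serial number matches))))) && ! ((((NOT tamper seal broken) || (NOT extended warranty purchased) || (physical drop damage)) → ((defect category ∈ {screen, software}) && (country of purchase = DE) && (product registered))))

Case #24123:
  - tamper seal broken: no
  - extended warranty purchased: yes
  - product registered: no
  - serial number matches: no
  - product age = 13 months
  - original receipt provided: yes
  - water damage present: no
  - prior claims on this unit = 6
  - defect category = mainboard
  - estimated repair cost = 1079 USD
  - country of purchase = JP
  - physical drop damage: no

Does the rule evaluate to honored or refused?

Honored

Atomic conditions:
  estimated repair cost > 117 USD: 1079 > 117 is true
  prior claims on this unit > 5: 6 > 5 is true
  product age ≤ 13 months: 13 ≤ 13 is true
  original receipt provided: yes → true
  NOT water damage present: no → true
  serial number matches: no → false
  NOT tamper seal broken: no → true
  NOT extended warranty purchased: yes → false
  physical drop damage: no → false
  defect category ∈ {screen, software}: mainboard is not in the set → false
  country of purchase = DE: JP == DE is false
  product registered: no → false
Combine:
[1.1.2] true AND true = true
[1.1] true AND true = true
[1.2.2.1] true → false = false
[1.2.2] NOT false = true
[1.2] true OR true = true
[1] true AND true = true
[2.1.1] true OR false OR false = true
[2.1.2] false AND false AND false = false
[2.1] true → false = false
[2] NOT false = true
[root] true AND true = true
Overall: true → honored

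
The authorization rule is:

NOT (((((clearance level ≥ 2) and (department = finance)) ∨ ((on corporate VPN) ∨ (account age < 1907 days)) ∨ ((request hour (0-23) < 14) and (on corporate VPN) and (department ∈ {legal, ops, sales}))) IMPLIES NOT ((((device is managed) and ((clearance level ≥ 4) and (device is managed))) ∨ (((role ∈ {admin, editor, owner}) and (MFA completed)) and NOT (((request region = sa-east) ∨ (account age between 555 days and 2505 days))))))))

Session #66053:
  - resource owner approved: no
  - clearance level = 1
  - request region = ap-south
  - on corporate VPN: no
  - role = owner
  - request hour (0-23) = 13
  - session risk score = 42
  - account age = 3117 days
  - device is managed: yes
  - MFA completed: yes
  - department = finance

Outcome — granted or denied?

Atomic conditions:
  clearance level ≥ 2: 1 ≥ 2 is false
  department = finance: finance == finance is true
  on corporate VPN: no → false
  account age < 1907 days: 3117 < 1907 is false
  request hour (0-23) < 14: 13 < 14 is true
  department ∈ {legal, ops, sales}: finance is not in the set → false
  device is managed: yes → true
  clearance level ≥ 4: 1 ≥ 4 is false
  role ∈ {admin, editor, owner}: owner is in the set → true
  MFA completed: yes → true
  request region = sa-east: ap-south == sa-east is false
  account age between 555 days and 2505 days: 3117 in [555, 2505] is false
Combine:
[1.1.1] false AND true = false
[1.1.2] false OR false = false
[1.1.3] true AND false AND false = false
[1.1] false OR false OR false = false
[1.2.1.1.2] false AND true = false
[1.2.1.1] true AND false = false
[1.2.1.2.1] true AND true = true
[1.2.1.2.2.1] false OR false = false
[1.2.1.2.2] NOT false = true
[1.2.1.2] true AND true = true
[1.2.1] false OR true = true
[1.2] NOT true = false
[1] false → false (antecedent false ⇒ implication holds) = true
[root] NOT true = false
Overall: false → denied

Denied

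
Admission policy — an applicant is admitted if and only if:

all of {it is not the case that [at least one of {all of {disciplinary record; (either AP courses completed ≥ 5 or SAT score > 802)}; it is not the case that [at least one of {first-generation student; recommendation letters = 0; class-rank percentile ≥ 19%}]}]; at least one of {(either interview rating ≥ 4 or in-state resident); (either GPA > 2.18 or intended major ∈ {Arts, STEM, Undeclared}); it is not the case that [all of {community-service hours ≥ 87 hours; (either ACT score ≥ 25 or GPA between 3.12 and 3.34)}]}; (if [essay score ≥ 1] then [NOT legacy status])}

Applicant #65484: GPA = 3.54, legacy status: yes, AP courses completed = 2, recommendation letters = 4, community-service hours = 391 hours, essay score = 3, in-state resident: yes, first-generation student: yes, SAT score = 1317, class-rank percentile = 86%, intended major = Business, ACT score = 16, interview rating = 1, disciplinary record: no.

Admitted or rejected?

Atomic conditions:
  disciplinary record: no → false
  AP courses completed ≥ 5: 2 ≥ 5 is false
  SAT score > 802: 1317 > 802 is true
  first-generation student: yes → true
  recommendation letters = 0: 4 == 0 is false
  class-rank percentile ≥ 19%: 86 ≥ 19 is true
  interview rating ≥ 4: 1 ≥ 4 is false
  in-state resident: yes → true
  GPA > 2.18: 3.54 > 2.18 is true
  intended major ∈ {Arts, STEM, Undeclared}: Business is not in the set → false
  community-service hours ≥ 87 hours: 391 ≥ 87 is true
  ACT score ≥ 25: 16 ≥ 25 is false
  GPA between 3.12 and 3.34: 3.54 in [3.12, 3.34] is false
  essay score ≥ 1: 3 ≥ 1 is true
  NOT legacy status: yes → false
Combine:
[1.1.1.2] false OR true = true
[1.1.1] false AND true = false
[1.1.2.1] true OR false OR true = true
[1.1.2] NOT true = false
[1.1] false OR false = false
[1] NOT false = true
[2.1] false OR true = true
[2.2] true OR false = true
[2.3.1.2] false OR false = false
[2.3.1] true AND false = false
[2.3] NOT false = true
[2] true OR true OR true = true
[3] true → false = false
[root] true AND true AND false = false
Overall: false → rejected

Rejected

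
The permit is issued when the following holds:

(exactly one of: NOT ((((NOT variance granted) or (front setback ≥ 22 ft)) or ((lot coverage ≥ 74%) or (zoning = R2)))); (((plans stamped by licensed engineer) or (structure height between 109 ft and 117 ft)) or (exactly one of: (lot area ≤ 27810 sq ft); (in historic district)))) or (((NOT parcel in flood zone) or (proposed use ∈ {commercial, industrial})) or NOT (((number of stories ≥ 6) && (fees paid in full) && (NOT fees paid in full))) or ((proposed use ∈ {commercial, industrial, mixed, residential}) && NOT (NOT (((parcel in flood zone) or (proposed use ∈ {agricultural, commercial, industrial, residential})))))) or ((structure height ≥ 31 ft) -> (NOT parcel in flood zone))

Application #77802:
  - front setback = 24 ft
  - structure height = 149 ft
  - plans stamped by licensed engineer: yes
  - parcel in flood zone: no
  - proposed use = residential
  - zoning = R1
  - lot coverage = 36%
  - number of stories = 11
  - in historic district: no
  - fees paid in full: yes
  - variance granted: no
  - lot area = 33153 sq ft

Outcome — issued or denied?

Atomic conditions:
  NOT variance granted: no → true
  front setback ≥ 22 ft: 24 ≥ 22 is true
  lot coverage ≥ 74%: 36 ≥ 74 is false
  zoning = R2: R1 == R2 is false
  plans stamped by licensed engineer: yes → true
  structure height between 109 ft and 117 ft: 149 in [109, 117] is false
  lot area ≤ 27810 sq ft: 33153 ≤ 27810 is false
  in historic district: no → false
  NOT parcel in flood zone: no → true
  proposed use ∈ {commercial, industrial}: residential is not in the set → false
  number of stories ≥ 6: 11 ≥ 6 is true
  fees paid in full: yes → true
  NOT fees paid in full: yes → false
  proposed use ∈ {commercial, industrial, mixed, residential}: residential is in the set → true
  parcel in flood zone: no → false
  proposed use ∈ {agricultural, commercial, industrial, residential}: residential is in the set → true
  structure height ≥ 31 ft: 149 ≥ 31 is true
Combine:
[1.1.1.1] true OR true = true
[1.1.1.2] false OR false = false
[1.1.1] true OR false = true
[1.1] NOT true = false
[1.2.1] true OR false = true
[1.2.2] exactly-one(false, false) = false
[1.2] true OR false = true
[1] exactly-one(false, true) = true
[2.1] true OR false = true
[2.2.1] true AND true AND false = false
[2.2] NOT false = true
[2.3.2.1.1] false OR true = true
[2.3.2.1] NOT true = false
[2.3.2] NOT false = true
[2.3] true AND true = true
[2] true OR true OR true = true
[3] true → true = true
[root] true OR true OR true = true
Overall: true → issued

Issued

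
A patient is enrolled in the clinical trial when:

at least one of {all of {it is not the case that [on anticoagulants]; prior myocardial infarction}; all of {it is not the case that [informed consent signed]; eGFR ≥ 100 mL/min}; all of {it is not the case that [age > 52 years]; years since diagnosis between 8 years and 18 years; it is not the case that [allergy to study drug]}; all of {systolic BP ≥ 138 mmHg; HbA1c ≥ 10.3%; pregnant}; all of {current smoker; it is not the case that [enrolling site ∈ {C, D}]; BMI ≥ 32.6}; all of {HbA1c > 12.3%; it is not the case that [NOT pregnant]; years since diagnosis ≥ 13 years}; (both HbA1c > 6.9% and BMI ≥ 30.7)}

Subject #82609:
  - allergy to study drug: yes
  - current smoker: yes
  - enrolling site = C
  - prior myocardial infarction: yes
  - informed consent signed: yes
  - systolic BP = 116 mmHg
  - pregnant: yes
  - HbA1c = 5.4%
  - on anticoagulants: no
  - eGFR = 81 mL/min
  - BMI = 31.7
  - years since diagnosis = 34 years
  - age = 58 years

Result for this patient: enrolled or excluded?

Atomic conditions:
  on anticoagulants: no → false
  prior myocardial infarction: yes → true
  informed consent signed: yes → true
  eGFR ≥ 100 mL/min: 81 ≥ 100 is false
  age > 52 years: 58 > 52 is true
  years since diagnosis between 8 years and 18 years: 34 in [8, 18] is false
  allergy to study drug: yes → true
  systolic BP ≥ 138 mmHg: 116 ≥ 138 is false
  HbA1c ≥ 10.3%: 5.4 ≥ 10.3 is false
  pregnant: yes → true
  current smoker: yes → true
  enrolling site ∈ {C, D}: C is in the set → true
  BMI ≥ 32.6: 31.7 ≥ 32.6 is false
  HbA1c > 12.3%: 5.4 > 12.3 is false
  NOT pregnant: yes → false
  years since diagnosis ≥ 13 years: 34 ≥ 13 is true
  HbA1c > 6.9%: 5.4 > 6.9 is false
  BMI ≥ 30.7: 31.7 ≥ 30.7 is true
Combine:
[1.1] NOT false = true
[1] true AND true = true
[2.1] NOT true = false
[2] false AND false = false
[3.1] NOT true = false
[3.3] NOT true = false
[3] false AND false AND false = false
[4] false AND false AND true = false
[5.2] NOT true = false
[5] true AND false AND false = false
[6.2] NOT false = true
[6] false AND true AND true = false
[7] false AND true = false
[root] true OR false OR false OR false OR false OR false OR false = true
Overall: true → enrolled

Enrolled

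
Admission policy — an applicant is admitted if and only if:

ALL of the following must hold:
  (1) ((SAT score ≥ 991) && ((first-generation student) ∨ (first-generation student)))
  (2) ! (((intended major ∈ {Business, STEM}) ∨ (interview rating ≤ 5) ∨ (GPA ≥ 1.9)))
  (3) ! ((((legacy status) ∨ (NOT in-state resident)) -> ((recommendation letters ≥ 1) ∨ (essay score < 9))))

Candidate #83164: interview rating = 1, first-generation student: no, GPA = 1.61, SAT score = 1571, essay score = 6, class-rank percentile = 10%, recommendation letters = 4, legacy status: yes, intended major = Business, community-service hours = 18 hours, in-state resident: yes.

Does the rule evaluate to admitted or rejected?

Atomic conditions:
  SAT score ≥ 991: 1571 ≥ 991 is true
  first-generation student: no → false
  intended major ∈ {Business, STEM}: Business is in the set → true
  interview rating ≤ 5: 1 ≤ 5 is true
  GPA ≥ 1.9: 1.61 ≥ 1.9 is false
  legacy status: yes → true
  NOT in-state resident: yes → false
  recommendation letters ≥ 1: 4 ≥ 1 is true
  essay score < 9: 6 < 9 is true
Combine:
[1.2] false OR false = false
[1] true AND false = false
[2.1] true OR true OR false = true
[2] NOT true = false
[3.1.1] true OR false = true
[3.1.2] true OR true = true
[3.1] true → true = true
[3] NOT true = false
[root] false AND false AND false = false
Overall: false → rejected

Rejected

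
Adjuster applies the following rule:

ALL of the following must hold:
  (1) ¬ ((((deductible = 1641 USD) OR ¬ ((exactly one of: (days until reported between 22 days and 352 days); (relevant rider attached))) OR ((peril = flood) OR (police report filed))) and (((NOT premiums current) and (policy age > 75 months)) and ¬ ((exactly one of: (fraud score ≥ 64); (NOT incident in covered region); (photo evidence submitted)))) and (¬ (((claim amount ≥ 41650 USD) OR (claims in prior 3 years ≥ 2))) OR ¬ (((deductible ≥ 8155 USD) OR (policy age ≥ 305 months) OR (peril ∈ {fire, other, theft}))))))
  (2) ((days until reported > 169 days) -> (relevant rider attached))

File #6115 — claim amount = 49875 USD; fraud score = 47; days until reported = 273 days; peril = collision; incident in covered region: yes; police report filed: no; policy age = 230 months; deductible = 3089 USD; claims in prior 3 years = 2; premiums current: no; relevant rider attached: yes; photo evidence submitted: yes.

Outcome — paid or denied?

Paid

Atomic conditions:
  deductible = 1641 USD: 3089 == 1641 is false
  days until reported between 22 days and 352 days: 273 in [22, 352] is true
  relevant rider attached: yes → true
  peril = flood: collision == flood is false
  police report filed: no → false
  NOT premiums current: no → true
  policy age > 75 months: 230 > 75 is true
  fraud score ≥ 64: 47 ≥ 64 is false
  NOT incident in covered region: yes → false
  photo evidence submitted: yes → true
  claim amount ≥ 41650 USD: 49875 ≥ 41650 is true
  claims in prior 3 years ≥ 2: 2 ≥ 2 is true
  deductible ≥ 8155 USD: 3089 ≥ 8155 is false
  policy age ≥ 305 months: 230 ≥ 305 is false
  peril ∈ {fire, other, theft}: collision is not in the set → false
  days until reported > 169 days: 273 > 169 is true
Combine:
[1.1.1.2.1] exactly-one(true, true) = false
[1.1.1.2] NOT false = true
[1.1.1.3] false OR false = false
[1.1.1] false OR true OR false = true
[1.1.2.1] true AND true = true
[1.1.2.2.1] exactly-one(false, false, true) = true
[1.1.2.2] NOT true = false
[1.1.2] true AND false = false
[1.1.3.1.1] true OR true = true
[1.1.3.1] NOT true = false
[1.1.3.2.1] false OR false OR false = false
[1.1.3.2] NOT false = true
[1.1.3] false OR true = true
[1.1] true AND false AND true = false
[1] NOT false = true
[2] true → true = true
[root] true AND true = true
Overall: true → paid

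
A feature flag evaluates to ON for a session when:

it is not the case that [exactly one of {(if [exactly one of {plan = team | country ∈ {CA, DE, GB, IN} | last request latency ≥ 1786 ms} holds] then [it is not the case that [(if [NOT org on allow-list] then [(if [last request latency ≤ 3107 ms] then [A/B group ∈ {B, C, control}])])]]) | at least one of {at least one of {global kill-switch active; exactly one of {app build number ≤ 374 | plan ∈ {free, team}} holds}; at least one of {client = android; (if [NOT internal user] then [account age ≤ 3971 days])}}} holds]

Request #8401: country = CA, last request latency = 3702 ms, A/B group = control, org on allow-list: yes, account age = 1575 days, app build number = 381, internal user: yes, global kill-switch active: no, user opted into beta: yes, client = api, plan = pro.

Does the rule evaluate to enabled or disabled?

Enabled

Atomic conditions:
  plan = team: pro == team is false
  country ∈ {CA, DE, GB, IN}: CA is in the set → true
  last request latency ≥ 1786 ms: 3702 ≥ 1786 is true
  NOT org on allow-list: yes → false
  last request latency ≤ 3107 ms: 3702 ≤ 3107 is false
  A/B group ∈ {B, C, control}: control is in the set → true
  global kill-switch active: no → false
  app build number ≤ 374: 381 ≤ 374 is false
  plan ∈ {free, team}: pro is not in the set → false
  client = android: api == android is false
  NOT internal user: yes → false
  account age ≤ 3971 days: 1575 ≤ 3971 is true
Combine:
[1.1.1] exactly-one(false, true, true) = false
[1.1.2.1.2] false → true (antecedent false ⇒ implication holds) = true
[1.1.2.1] false → true (antecedent false ⇒ implication holds) = true
[1.1.2] NOT true = false
[1.1] false → false (antecedent false ⇒ implication holds) = true
[1.2.1.2] exactly-one(false, false) = false
[1.2.1] false OR false = false
[1.2.2.2] false → true (antecedent false ⇒ implication holds) = true
[1.2.2] false OR true = true
[1.2] false OR true = true
[1] exactly-one(true, true) = false
[root] NOT false = true
Overall: true → enabled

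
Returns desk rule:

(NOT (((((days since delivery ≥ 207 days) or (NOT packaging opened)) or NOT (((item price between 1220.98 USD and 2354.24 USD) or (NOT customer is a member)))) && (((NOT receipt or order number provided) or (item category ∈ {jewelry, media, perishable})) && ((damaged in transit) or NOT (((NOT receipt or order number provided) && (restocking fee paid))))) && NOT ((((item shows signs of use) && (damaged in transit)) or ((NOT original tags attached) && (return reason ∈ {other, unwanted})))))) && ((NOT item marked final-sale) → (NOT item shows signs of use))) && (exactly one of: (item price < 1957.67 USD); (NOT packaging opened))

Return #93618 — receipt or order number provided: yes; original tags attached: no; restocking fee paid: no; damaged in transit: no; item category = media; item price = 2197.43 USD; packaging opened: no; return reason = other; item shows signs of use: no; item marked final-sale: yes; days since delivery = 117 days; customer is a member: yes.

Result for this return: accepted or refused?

Atomic conditions:
  days since delivery ≥ 207 days: 117 ≥ 207 is false
  NOT packaging opened: no → true
  item price between 1220.98 USD and 2354.24 USD: 2197.43 in [1220.98, 2354.24] is true
  NOT customer is a member: yes → false
  NOT receipt or order number provided: yes → false
  item category ∈ {jewelry, media, perishable}: media is in the set → true
  damaged in transit: no → false
  restocking fee paid: no → false
  item shows signs of use: no → false
  NOT original tags attached: no → true
  return reason ∈ {other, unwanted}: other is in the set → true
  NOT item marked final-sale: yes → false
  NOT item shows signs of use: no → true
  item price < 1957.67 USD: 2197.43 < 1957.67 is false
Combine:
[1.1.1.1.1] false OR true = true
[1.1.1.1.2.1] true OR false = true
[1.1.1.1.2] NOT true = false
[1.1.1.1] true OR false = true
[1.1.1.2.1] false OR true = true
[1.1.1.2.2.2.1] false AND false = false
[1.1.1.2.2.2] NOT false = true
[1.1.1.2.2] false OR true = true
[1.1.1.2] true AND true = true
[1.1.1.3.1.1] false AND false = false
[1.1.1.3.1.2] true AND true = true
[1.1.1.3.1] false OR true = true
[1.1.1.3] NOT true = false
[1.1.1] true AND true AND false = false
[1.1] NOT false = true
[1.2] false → true (antecedent false ⇒ implication holds) = true
[1] true AND true = true
[2] exactly-one(false, true) = true
[root] true AND true = true
Overall: true → accepted

Accepted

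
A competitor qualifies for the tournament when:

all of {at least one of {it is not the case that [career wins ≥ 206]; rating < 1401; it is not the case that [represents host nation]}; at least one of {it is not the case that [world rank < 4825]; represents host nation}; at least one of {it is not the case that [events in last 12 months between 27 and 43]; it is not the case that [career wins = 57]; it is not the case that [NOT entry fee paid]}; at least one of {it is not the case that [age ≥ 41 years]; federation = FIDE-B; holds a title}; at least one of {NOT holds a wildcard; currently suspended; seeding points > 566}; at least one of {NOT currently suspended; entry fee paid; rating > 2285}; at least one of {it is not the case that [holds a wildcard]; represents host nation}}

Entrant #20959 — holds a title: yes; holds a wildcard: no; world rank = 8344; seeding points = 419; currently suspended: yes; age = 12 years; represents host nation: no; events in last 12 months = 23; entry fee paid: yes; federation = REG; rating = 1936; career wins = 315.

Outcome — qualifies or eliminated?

Qualifies

Atomic conditions:
  career wins ≥ 206: 315 ≥ 206 is true
  rating < 1401: 1936 < 1401 is false
  represents host nation: no → false
  world rank < 4825: 8344 < 4825 is false
  events in last 12 months between 27 and 43: 23 in [27, 43] is false
  career wins = 57: 315 == 57 is false
  NOT entry fee paid: yes → false
  age ≥ 41 years: 12 ≥ 41 is false
  federation = FIDE-B: REG == FIDE-B is false
  holds a title: yes → true
  NOT holds a wildcard: no → true
  currently suspended: yes → true
  seeding points > 566: 419 > 566 is false
  NOT currently suspended: yes → false
  entry fee paid: yes → true
  rating > 2285: 1936 > 2285 is false
  holds a wildcard: no → false
Combine:
[1.1] NOT true = false
[1.3] NOT false = true
[1] false OR false OR true = true
[2.1] NOT false = true
[2] true OR false = true
[3.1] NOT false = true
[3.2] NOT false = true
[3.3] NOT false = true
[3] true OR true OR true = true
[4.1] NOT false = true
[4] true OR false OR true = true
[5] true OR true OR false = true
[6] false OR true OR false = true
[7.1] NOT false = true
[7] true OR false = true
[root] true AND true AND true AND true AND true AND true AND true = true
Overall: true → qualifies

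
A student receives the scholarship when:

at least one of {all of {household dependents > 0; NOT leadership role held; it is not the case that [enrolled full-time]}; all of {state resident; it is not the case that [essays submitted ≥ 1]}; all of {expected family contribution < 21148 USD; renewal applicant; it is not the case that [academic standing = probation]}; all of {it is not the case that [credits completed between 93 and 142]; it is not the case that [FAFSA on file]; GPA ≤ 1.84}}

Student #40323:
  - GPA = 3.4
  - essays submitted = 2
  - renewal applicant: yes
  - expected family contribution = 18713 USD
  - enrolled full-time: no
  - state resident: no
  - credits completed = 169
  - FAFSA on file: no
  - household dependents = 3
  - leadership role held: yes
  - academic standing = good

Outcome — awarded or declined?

Atomic conditions:
  household dependents > 0: 3 > 0 is true
  NOT leadership role held: yes → false
  enrolled full-time: no → false
  state resident: no → false
  essays submitted ≥ 1: 2 ≥ 1 is true
  expected family contribution < 21148 USD: 18713 < 21148 is true
  renewal applicant: yes → true
  academic standing = probation: good == probation is false
  credits completed between 93 and 142: 169 in [93, 142] is false
  FAFSA on file: no → false
  GPA ≤ 1.84: 3.4 ≤ 1.84 is false
Combine:
[1.3] NOT false = true
[1] true AND false AND true = false
[2.2] NOT true = false
[2] false AND false = false
[3.3] NOT false = true
[3] true AND true AND true = true
[4.1] NOT false = true
[4.2] NOT false = true
[4] true AND true AND false = false
[root] false OR false OR true OR false = true
Overall: true → awarded

Awarded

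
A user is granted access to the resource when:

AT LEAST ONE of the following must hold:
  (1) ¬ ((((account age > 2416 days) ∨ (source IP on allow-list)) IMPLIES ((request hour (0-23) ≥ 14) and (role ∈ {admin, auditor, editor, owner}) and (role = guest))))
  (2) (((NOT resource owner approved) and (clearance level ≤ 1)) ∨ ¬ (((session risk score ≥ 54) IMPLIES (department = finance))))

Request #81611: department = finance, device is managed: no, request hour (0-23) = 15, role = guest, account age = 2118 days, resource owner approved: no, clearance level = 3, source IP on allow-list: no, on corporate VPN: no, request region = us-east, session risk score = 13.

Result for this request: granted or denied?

Atomic conditions:
  account age > 2416 days: 2118 > 2416 is false
  source IP on allow-list: no → false
  request hour (0-23) ≥ 14: 15 ≥ 14 is true
  role ∈ {admin, auditor, editor, owner}: guest is not in the set → false
  role = guest: guest == guest is true
  NOT resource owner approved: no → true
  clearance level ≤ 1: 3 ≤ 1 is false
  session risk score ≥ 54: 13 ≥ 54 is false
  department = finance: finance == finance is true
Combine:
[1.1.1] false OR false = false
[1.1.2] true AND false AND true = false
[1.1] false → false (antecedent false ⇒ implication holds) = true
[1] NOT true = false
[2.1] true AND false = false
[2.2.1] false → true (antecedent false ⇒ implication holds) = true
[2.2] NOT true = false
[2] false OR false = false
[root] false OR false = false
Overall: false → denied

Denied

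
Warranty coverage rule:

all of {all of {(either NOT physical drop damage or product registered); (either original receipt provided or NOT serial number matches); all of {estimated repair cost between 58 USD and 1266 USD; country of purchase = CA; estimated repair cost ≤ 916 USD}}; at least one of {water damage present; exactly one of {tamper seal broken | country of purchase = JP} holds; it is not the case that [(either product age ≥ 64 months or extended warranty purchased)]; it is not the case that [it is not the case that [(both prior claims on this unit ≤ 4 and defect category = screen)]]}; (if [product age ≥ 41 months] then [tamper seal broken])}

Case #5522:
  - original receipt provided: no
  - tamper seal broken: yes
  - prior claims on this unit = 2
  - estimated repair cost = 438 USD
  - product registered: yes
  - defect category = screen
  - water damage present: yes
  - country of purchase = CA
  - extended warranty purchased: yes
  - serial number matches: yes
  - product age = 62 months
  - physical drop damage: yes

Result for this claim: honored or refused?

Refused

Atomic conditions:
  NOT physical drop damage: yes → false
  product registered: yes → true
  original receipt provided: no → false
  NOT serial number matches: yes → false
  estimated repair cost between 58 USD and 1266 USD: 438 in [58, 1266] is true
  country of purchase = CA: CA == CA is true
  estimated repair cost ≤ 916 USD: 438 ≤ 916 is true
  water damage present: yes → true
  tamper seal broken: yes → true
  country of purchase = JP: CA == JP is false
  product age ≥ 64 months: 62 ≥ 64 is false
  extended warranty purchased: yes → true
  prior claims on this unit ≤ 4: 2 ≤ 4 is true
  defect category = screen: screen == screen is true
  product age ≥ 41 months: 62 ≥ 41 is true
Combine:
[1.1] false OR true = true
[1.2] false OR false = false
[1.3] true AND true AND true = true
[1] true AND false AND true = false
[2.2] exactly-one(true, false) = true
[2.3.1] false OR true = true
[2.3] NOT true = false
[2.4.1.1] true AND true = true
[2.4.1] NOT true = false
[2.4] NOT false = true
[2] true OR true OR false OR true = true
[3] true → true = true
[root] false AND true AND true = false
Overall: false → refused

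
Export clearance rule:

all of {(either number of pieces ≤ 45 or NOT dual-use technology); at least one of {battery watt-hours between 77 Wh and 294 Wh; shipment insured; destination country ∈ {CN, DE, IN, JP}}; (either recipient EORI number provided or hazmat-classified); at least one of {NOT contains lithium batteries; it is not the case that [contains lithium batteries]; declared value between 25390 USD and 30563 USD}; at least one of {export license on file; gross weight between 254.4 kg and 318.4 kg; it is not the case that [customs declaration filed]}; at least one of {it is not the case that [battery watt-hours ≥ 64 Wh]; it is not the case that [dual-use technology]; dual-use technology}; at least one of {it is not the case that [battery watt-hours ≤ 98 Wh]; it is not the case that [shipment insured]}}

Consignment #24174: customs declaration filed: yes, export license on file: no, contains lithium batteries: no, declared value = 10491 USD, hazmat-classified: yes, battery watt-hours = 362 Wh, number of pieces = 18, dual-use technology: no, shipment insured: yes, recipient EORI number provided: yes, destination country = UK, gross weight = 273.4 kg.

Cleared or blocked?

Atomic conditions:
  number of pieces ≤ 45: 18 ≤ 45 is true
  NOT dual-use technology: no → true
  battery watt-hours between 77 Wh and 294 Wh: 362 in [77, 294] is false
  shipment insured: yes → true
  destination country ∈ {CN, DE, IN, JP}: UK is not in the set → false
  recipient EORI number provided: yes → true
  hazmat-classified: yes → true
  NOT contains lithium batteries: no → true
  contains lithium batteries: no → false
  declared value between 25390 USD and 30563 USD: 10491 in [25390, 30563] is false
  export license on file: no → false
  gross weight between 254.4 kg and 318.4 kg: 273.4 in [254.4, 318.4] is true
  customs declaration filed: yes → true
  battery watt-hours ≥ 64 Wh: 362 ≥ 64 is true
  dual-use technology: no → false
  battery watt-hours ≤ 98 Wh: 362 ≤ 98 is false
Combine:
[1] true OR true = true
[2] false OR true OR false = true
[3] true OR true = true
[4.2] NOT false = true
[4] true OR true OR false = true
[5.3] NOT true = false
[5] false OR true OR false = true
[6.1] NOT true = false
[6.2] NOT false = true
[6] false OR true OR false = true
[7.1] NOT false = true
[7.2] NOT true = false
[7] true OR false = true
[root] true AND true AND true AND true AND true AND true AND true = true
Overall: true → cleared

Cleared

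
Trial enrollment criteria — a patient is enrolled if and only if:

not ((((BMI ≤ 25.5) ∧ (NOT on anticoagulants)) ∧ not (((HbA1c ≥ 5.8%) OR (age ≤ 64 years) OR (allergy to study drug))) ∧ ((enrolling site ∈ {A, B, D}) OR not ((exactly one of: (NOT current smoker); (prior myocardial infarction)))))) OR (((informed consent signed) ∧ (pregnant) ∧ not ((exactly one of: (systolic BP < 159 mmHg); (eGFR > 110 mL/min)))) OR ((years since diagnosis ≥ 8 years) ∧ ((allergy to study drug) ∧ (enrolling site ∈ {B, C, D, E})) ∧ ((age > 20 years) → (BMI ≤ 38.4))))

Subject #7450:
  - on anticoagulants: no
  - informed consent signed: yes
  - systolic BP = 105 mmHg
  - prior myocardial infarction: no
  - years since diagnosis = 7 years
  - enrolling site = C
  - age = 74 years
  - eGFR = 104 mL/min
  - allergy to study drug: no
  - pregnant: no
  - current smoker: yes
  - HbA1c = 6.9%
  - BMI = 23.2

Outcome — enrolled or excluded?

Atomic conditions:
  BMI ≤ 25.5: 23.2 ≤ 25.5 is true
  NOT on anticoagulants: no → true
  HbA1c ≥ 5.8%: 6.9 ≥ 5.8 is true
  age ≤ 64 years: 74 ≤ 64 is false
  allergy to study drug: no → false
  enrolling site ∈ {A, B, D}: C is not in the set → false
  NOT current smoker: yes → false
  prior myocardial infarction: no → false
  informed consent signed: yes → true
  pregnant: no → false
  systolic BP < 159 mmHg: 105 < 159 is true
  eGFR > 110 mL/min: 104 > 110 is false
  years since diagnosis ≥ 8 years: 7 ≥ 8 is false
  enrolling site ∈ {B, C, D, E}: C is in the set → true
  age > 20 years: 74 > 20 is true
  BMI ≤ 38.4: 23.2 ≤ 38.4 is true
Combine:
[1.1.1] true AND true = true
[1.1.2.1] true OR false OR false = true
[1.1.2] NOT true = false
[1.1.3.2.1] exactly-one(false, false) = false
[1.1.3.2] NOT false = true
[1.1.3] false OR true = true
[1.1] true AND false AND true = false
[1] NOT false = true
[2.1.3.1] exactly-one(true, false) = true
[2.1.3] NOT true = false
[2.1] true AND false AND false = false
[2.2.2] false AND true = false
[2.2.3] true → true = true
[2.2] false AND false AND true = false
[2] false OR false = false
[root] true OR false = true
Overall: true → enrolled

Enrolled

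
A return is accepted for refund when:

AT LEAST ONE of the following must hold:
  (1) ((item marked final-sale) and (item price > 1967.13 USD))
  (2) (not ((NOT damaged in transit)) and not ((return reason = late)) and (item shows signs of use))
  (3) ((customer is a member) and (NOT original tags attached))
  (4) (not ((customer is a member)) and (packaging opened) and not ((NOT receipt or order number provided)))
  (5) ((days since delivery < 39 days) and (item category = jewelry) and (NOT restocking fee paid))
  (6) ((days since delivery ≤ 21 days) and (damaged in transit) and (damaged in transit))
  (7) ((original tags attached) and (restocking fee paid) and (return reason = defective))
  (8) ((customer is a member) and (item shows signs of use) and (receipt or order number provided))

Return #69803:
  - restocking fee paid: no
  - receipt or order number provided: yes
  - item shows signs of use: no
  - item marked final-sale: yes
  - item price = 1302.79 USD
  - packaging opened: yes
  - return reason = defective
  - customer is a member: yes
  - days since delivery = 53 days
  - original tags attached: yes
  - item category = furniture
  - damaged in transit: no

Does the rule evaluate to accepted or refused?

Atomic conditions:
  item marked final-sale: yes → true
  item price > 1967.13 USD: 1302.79 > 1967.13 is false
  NOT damaged in transit: no → true
  return reason = late: defective == late is false
  item shows signs of use: no → false
  customer is a member: yes → true
  NOT original tags attached: yes → false
  packaging opened: yes → true
  NOT receipt or order number provided: yes → false
  days since delivery < 39 days: 53 < 39 is false
  item category = jewelry: furniture == jewelry is false
  NOT restocking fee paid: no → true
  days since delivery ≤ 21 days: 53 ≤ 21 is false
  damaged in transit: no → false
  original tags attached: yes → true
  restocking fee paid: no → false
  return reason = defective: defective == defective is true
  receipt or order number provided: yes → true
Combine:
[1] true AND false = false
[2.1] NOT true = false
[2.2] NOT false = true
[2] false AND true AND false = false
[3] true AND false = false
[4.1] NOT true = false
[4.3] NOT false = true
[4] false AND true AND true = false
[5] false AND false AND true = false
[6] false AND false AND false = false
[7] true AND false AND true = false
[8] true AND false AND true = false
[root] false OR false OR false OR false OR false OR false OR false OR false = false
Overall: false → refused

Refused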